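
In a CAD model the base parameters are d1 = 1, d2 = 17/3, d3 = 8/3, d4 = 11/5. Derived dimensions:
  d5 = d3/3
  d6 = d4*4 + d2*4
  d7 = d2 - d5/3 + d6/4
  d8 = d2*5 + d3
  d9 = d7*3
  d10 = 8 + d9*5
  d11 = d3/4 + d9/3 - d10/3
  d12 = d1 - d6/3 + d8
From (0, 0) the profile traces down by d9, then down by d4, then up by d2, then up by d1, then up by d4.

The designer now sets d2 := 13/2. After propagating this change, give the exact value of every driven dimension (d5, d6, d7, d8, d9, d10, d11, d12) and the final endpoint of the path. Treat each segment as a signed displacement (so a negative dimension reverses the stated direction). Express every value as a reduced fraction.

d5 = 8/9
d6 = 174/5
d7 = 2012/135
d8 = 211/6
d9 = 2012/45
d10 = 2084/9
d11 = -8318/135
d12 = 737/30
endpoint = (0, -3349/90)

Apply edit: d2 := 13/2
  d5 = d3/3 = 8/9
  d6 = d4*4 + d2*4 = 174/5
  d7 = d2 - d5/3 + d6/4 = 2012/135
  d8 = d2*5 + d3 = 211/6
  d9 = d7*3 = 2012/45
  d10 = 8 + d9*5 = 2084/9
  d11 = d3/4 + d9/3 - d10/3 = -8318/135
  d12 = d1 - d6/3 + d8 = 737/30
Walk from origin (0, 0):
  seg 1: down by d9 = 2012/45 → (0, -2012/45)
  seg 2: down by d4 = 11/5 → (0, -2111/45)
  seg 3: up by d2 = 13/2 → (0, -3637/90)
  seg 4: up by d1 = 1 → (0, -3547/90)
  seg 5: up by d4 = 11/5 → (0, -3349/90)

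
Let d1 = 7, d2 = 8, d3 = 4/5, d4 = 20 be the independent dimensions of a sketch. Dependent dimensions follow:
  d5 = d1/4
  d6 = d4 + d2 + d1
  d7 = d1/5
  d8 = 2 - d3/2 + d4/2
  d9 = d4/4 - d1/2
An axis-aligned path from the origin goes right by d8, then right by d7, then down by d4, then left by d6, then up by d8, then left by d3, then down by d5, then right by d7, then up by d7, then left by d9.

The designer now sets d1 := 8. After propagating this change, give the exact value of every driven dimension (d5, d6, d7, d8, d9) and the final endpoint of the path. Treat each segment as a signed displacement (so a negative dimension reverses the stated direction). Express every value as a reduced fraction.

Apply edit: d1 := 8
  d5 = d1/4 = 2
  d6 = d4 + d2 + d1 = 36
  d7 = d1/5 = 8/5
  d8 = 2 - d3/2 + d4/2 = 58/5
  d9 = d4/4 - d1/2 = 1
Walk from origin (0, 0):
  seg 1: right by d8 = 58/5 → (58/5, 0)
  seg 2: right by d7 = 8/5 → (66/5, 0)
  seg 3: down by d4 = 20 → (66/5, -20)
  seg 4: left by d6 = 36 → (-114/5, -20)
  seg 5: up by d8 = 58/5 → (-114/5, -42/5)
  seg 6: left by d3 = 4/5 → (-118/5, -42/5)
  seg 7: down by d5 = 2 → (-118/5, -52/5)
  seg 8: right by d7 = 8/5 → (-22, -52/5)
  seg 9: up by d7 = 8/5 → (-22, -44/5)
  seg 10: left by d9 = 1 → (-23, -44/5)

d5 = 2
d6 = 36
d7 = 8/5
d8 = 58/5
d9 = 1
endpoint = (-23, -44/5)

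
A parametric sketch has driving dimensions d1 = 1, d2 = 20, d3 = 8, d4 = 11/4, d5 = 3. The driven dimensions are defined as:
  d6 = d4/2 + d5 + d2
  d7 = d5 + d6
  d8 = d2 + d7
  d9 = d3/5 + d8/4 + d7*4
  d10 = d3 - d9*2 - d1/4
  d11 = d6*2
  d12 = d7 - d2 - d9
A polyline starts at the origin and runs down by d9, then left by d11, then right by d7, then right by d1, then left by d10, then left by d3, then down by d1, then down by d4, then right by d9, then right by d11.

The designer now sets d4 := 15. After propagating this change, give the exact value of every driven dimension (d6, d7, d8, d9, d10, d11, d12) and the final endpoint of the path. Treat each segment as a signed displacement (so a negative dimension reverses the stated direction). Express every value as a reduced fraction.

Apply edit: d4 := 15
  d6 = d4/2 + d5 + d2 = 61/2
  d7 = d5 + d6 = 67/2
  d8 = d2 + d7 = 107/2
  d9 = d3/5 + d8/4 + d7*4 = 5959/40
  d10 = d3 - d9*2 - d1/4 = -1451/5
  d11 = d6*2 = 61
  d12 = d7 - d2 - d9 = -5419/40
Walk from origin (0, 0):
  seg 1: down by d9 = 5959/40 → (0, -5959/40)
  seg 2: left by d11 = 61 → (-61, -5959/40)
  seg 3: right by d7 = 67/2 → (-55/2, -5959/40)
  seg 4: right by d1 = 1 → (-53/2, -5959/40)
  seg 5: left by d10 = -1451/5 → (2637/10, -5959/40)
  seg 6: left by d3 = 8 → (2557/10, -5959/40)
  seg 7: down by d1 = 1 → (2557/10, -5999/40)
  seg 8: down by d4 = 15 → (2557/10, -6599/40)
  seg 9: right by d9 = 5959/40 → (16187/40, -6599/40)
  seg 10: right by d11 = 61 → (18627/40, -6599/40)

d6 = 61/2
d7 = 67/2
d8 = 107/2
d9 = 5959/40
d10 = -1451/5
d11 = 61
d12 = -5419/40
endpoint = (18627/40, -6599/40)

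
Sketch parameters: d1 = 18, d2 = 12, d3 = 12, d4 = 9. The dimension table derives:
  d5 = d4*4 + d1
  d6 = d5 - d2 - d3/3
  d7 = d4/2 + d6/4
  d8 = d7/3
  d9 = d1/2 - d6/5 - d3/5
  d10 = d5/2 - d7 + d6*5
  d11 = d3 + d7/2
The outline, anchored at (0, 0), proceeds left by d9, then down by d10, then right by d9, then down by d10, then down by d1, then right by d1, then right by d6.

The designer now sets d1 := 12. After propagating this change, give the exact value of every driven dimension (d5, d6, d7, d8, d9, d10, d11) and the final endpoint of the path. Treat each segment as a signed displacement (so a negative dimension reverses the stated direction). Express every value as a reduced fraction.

d5 = 48
d6 = 32
d7 = 25/2
d8 = 25/6
d9 = -14/5
d10 = 343/2
d11 = 73/4
endpoint = (44, -355)

Apply edit: d1 := 12
  d5 = d4*4 + d1 = 48
  d6 = d5 - d2 - d3/3 = 32
  d7 = d4/2 + d6/4 = 25/2
  d8 = d7/3 = 25/6
  d9 = d1/2 - d6/5 - d3/5 = -14/5
  d10 = d5/2 - d7 + d6*5 = 343/2
  d11 = d3 + d7/2 = 73/4
Walk from origin (0, 0):
  seg 1: left by d9 = -14/5 → (14/5, 0)
  seg 2: down by d10 = 343/2 → (14/5, -343/2)
  seg 3: right by d9 = -14/5 → (0, -343/2)
  seg 4: down by d10 = 343/2 → (0, -343)
  seg 5: down by d1 = 12 → (0, -355)
  seg 6: right by d1 = 12 → (12, -355)
  seg 7: right by d6 = 32 → (44, -355)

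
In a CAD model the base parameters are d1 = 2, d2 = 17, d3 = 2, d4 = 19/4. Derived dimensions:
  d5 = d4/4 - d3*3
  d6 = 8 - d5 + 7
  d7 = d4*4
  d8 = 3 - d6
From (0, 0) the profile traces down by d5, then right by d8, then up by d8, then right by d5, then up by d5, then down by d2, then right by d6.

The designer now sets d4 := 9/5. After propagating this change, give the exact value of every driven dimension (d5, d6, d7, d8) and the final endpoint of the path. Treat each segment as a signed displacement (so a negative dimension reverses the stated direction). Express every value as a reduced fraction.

d5 = -111/20
d6 = 411/20
d7 = 36/5
d8 = -351/20
endpoint = (-51/20, -691/20)

Apply edit: d4 := 9/5
  d5 = d4/4 - d3*3 = -111/20
  d6 = 8 - d5 + 7 = 411/20
  d7 = d4*4 = 36/5
  d8 = 3 - d6 = -351/20
Walk from origin (0, 0):
  seg 1: down by d5 = -111/20 → (0, 111/20)
  seg 2: right by d8 = -351/20 → (-351/20, 111/20)
  seg 3: up by d8 = -351/20 → (-351/20, -12)
  seg 4: right by d5 = -111/20 → (-231/10, -12)
  seg 5: up by d5 = -111/20 → (-231/10, -351/20)
  seg 6: down by d2 = 17 → (-231/10, -691/20)
  seg 7: right by d6 = 411/20 → (-51/20, -691/20)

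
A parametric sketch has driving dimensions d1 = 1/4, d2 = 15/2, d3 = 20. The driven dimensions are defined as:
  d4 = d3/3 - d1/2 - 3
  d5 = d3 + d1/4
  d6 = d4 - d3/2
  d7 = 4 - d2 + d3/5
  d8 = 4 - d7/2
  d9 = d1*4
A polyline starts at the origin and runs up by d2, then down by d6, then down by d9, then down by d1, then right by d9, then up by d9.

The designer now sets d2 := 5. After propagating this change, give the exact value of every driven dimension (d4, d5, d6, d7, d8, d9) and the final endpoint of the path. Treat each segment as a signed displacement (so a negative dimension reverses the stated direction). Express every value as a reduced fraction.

d4 = 85/24
d5 = 321/16
d6 = -155/24
d7 = 3
d8 = 5/2
d9 = 1
endpoint = (1, 269/24)

Apply edit: d2 := 5
  d4 = d3/3 - d1/2 - 3 = 85/24
  d5 = d3 + d1/4 = 321/16
  d6 = d4 - d3/2 = -155/24
  d7 = 4 - d2 + d3/5 = 3
  d8 = 4 - d7/2 = 5/2
  d9 = d1*4 = 1
Walk from origin (0, 0):
  seg 1: up by d2 = 5 → (0, 5)
  seg 2: down by d6 = -155/24 → (0, 275/24)
  seg 3: down by d9 = 1 → (0, 251/24)
  seg 4: down by d1 = 1/4 → (0, 245/24)
  seg 5: right by d9 = 1 → (1, 245/24)
  seg 6: up by d9 = 1 → (1, 269/24)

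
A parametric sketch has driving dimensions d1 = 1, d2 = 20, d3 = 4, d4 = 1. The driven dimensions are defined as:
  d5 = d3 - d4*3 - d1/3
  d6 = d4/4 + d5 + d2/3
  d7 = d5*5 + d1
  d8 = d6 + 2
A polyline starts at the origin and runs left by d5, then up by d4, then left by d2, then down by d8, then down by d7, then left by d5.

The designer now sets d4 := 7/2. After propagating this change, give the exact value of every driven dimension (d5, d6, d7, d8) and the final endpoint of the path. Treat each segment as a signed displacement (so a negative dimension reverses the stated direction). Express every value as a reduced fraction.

Apply edit: d4 := 7/2
  d5 = d3 - d4*3 - d1/3 = -41/6
  d6 = d4/4 + d5 + d2/3 = 17/24
  d7 = d5*5 + d1 = -199/6
  d8 = d6 + 2 = 65/24
Walk from origin (0, 0):
  seg 1: left by d5 = -41/6 → (41/6, 0)
  seg 2: up by d4 = 7/2 → (41/6, 7/2)
  seg 3: left by d2 = 20 → (-79/6, 7/2)
  seg 4: down by d8 = 65/24 → (-79/6, 19/24)
  seg 5: down by d7 = -199/6 → (-79/6, 815/24)
  seg 6: left by d5 = -41/6 → (-19/3, 815/24)

d5 = -41/6
d6 = 17/24
d7 = -199/6
d8 = 65/24
endpoint = (-19/3, 815/24)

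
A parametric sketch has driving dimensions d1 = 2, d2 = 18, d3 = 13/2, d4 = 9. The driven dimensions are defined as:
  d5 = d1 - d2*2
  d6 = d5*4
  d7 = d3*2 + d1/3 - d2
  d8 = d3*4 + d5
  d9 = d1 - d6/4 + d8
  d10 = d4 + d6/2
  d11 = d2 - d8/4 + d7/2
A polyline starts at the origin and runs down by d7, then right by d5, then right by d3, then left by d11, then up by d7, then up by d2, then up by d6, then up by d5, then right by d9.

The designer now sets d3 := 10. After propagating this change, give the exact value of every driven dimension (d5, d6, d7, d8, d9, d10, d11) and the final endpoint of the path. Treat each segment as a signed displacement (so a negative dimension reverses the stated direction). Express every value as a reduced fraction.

d5 = -34
d6 = -136
d7 = 8/3
d8 = 6
d9 = 42
d10 = -59
d11 = 107/6
endpoint = (1/6, -152)

Apply edit: d3 := 10
  d5 = d1 - d2*2 = -34
  d6 = d5*4 = -136
  d7 = d3*2 + d1/3 - d2 = 8/3
  d8 = d3*4 + d5 = 6
  d9 = d1 - d6/4 + d8 = 42
  d10 = d4 + d6/2 = -59
  d11 = d2 - d8/4 + d7/2 = 107/6
Walk from origin (0, 0):
  seg 1: down by d7 = 8/3 → (0, -8/3)
  seg 2: right by d5 = -34 → (-34, -8/3)
  seg 3: right by d3 = 10 → (-24, -8/3)
  seg 4: left by d11 = 107/6 → (-251/6, -8/3)
  seg 5: up by d7 = 8/3 → (-251/6, 0)
  seg 6: up by d2 = 18 → (-251/6, 18)
  seg 7: up by d6 = -136 → (-251/6, -118)
  seg 8: up by d5 = -34 → (-251/6, -152)
  seg 9: right by d9 = 42 → (1/6, -152)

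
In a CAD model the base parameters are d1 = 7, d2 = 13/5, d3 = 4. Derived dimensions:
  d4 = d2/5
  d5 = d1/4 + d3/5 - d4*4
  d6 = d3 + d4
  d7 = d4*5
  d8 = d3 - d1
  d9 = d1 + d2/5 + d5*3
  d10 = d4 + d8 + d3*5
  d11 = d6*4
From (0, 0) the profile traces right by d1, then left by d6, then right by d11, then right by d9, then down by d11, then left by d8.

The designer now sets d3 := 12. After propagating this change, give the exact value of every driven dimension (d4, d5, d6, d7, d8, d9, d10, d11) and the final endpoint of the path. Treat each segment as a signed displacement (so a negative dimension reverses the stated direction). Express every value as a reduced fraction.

d4 = 13/25
d5 = 207/100
d6 = 313/25
d7 = 13/5
d8 = 5
d9 = 1373/100
d10 = 1638/25
d11 = 1252/25
endpoint = (5329/100, -1252/25)

Apply edit: d3 := 12
  d4 = d2/5 = 13/25
  d5 = d1/4 + d3/5 - d4*4 = 207/100
  d6 = d3 + d4 = 313/25
  d7 = d4*5 = 13/5
  d8 = d3 - d1 = 5
  d9 = d1 + d2/5 + d5*3 = 1373/100
  d10 = d4 + d8 + d3*5 = 1638/25
  d11 = d6*4 = 1252/25
Walk from origin (0, 0):
  seg 1: right by d1 = 7 → (7, 0)
  seg 2: left by d6 = 313/25 → (-138/25, 0)
  seg 3: right by d11 = 1252/25 → (1114/25, 0)
  seg 4: right by d9 = 1373/100 → (5829/100, 0)
  seg 5: down by d11 = 1252/25 → (5829/100, -1252/25)
  seg 6: left by d8 = 5 → (5329/100, -1252/25)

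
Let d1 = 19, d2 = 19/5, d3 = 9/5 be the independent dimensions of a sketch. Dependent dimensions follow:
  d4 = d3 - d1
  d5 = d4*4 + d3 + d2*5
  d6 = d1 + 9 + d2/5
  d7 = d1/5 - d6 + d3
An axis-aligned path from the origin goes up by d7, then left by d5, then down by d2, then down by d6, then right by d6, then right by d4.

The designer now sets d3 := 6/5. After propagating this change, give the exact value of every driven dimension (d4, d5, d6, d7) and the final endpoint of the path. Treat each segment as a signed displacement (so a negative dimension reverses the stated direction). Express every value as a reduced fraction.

d4 = -89/5
d5 = -51
d6 = 719/25
d7 = -594/25
endpoint = (1549/25, -1408/25)

Apply edit: d3 := 6/5
  d4 = d3 - d1 = -89/5
  d5 = d4*4 + d3 + d2*5 = -51
  d6 = d1 + 9 + d2/5 = 719/25
  d7 = d1/5 - d6 + d3 = -594/25
Walk from origin (0, 0):
  seg 1: up by d7 = -594/25 → (0, -594/25)
  seg 2: left by d5 = -51 → (51, -594/25)
  seg 3: down by d2 = 19/5 → (51, -689/25)
  seg 4: down by d6 = 719/25 → (51, -1408/25)
  seg 5: right by d6 = 719/25 → (1994/25, -1408/25)
  seg 6: right by d4 = -89/5 → (1549/25, -1408/25)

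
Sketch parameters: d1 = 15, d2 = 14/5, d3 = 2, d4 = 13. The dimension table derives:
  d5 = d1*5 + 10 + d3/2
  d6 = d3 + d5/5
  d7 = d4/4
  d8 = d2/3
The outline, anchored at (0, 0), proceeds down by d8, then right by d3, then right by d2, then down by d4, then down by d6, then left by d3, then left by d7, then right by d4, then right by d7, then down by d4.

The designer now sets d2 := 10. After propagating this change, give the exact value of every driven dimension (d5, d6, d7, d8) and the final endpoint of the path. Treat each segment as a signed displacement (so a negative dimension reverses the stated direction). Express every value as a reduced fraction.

d5 = 86
d6 = 96/5
d7 = 13/4
d8 = 10/3
endpoint = (23, -728/15)

Apply edit: d2 := 10
  d5 = d1*5 + 10 + d3/2 = 86
  d6 = d3 + d5/5 = 96/5
  d7 = d4/4 = 13/4
  d8 = d2/3 = 10/3
Walk from origin (0, 0):
  seg 1: down by d8 = 10/3 → (0, -10/3)
  seg 2: right by d3 = 2 → (2, -10/3)
  seg 3: right by d2 = 10 → (12, -10/3)
  seg 4: down by d4 = 13 → (12, -49/3)
  seg 5: down by d6 = 96/5 → (12, -533/15)
  seg 6: left by d3 = 2 → (10, -533/15)
  seg 7: left by d7 = 13/4 → (27/4, -533/15)
  seg 8: right by d4 = 13 → (79/4, -533/15)
  seg 9: right by d7 = 13/4 → (23, -533/15)
  seg 10: down by d4 = 13 → (23, -728/15)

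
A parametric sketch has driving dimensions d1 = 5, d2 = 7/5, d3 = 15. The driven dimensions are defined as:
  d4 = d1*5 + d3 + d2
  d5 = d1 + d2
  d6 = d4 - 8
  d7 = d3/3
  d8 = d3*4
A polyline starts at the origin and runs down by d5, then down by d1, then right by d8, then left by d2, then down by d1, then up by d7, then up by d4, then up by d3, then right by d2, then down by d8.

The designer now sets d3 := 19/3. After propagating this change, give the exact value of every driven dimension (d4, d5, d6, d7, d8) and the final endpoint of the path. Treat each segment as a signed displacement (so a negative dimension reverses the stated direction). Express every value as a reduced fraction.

d4 = 491/15
d5 = 32/5
d6 = 371/15
d7 = 19/9
d8 = 76/3
endpoint = (76/3, -5/9)

Apply edit: d3 := 19/3
  d4 = d1*5 + d3 + d2 = 491/15
  d5 = d1 + d2 = 32/5
  d6 = d4 - 8 = 371/15
  d7 = d3/3 = 19/9
  d8 = d3*4 = 76/3
Walk from origin (0, 0):
  seg 1: down by d5 = 32/5 → (0, -32/5)
  seg 2: down by d1 = 5 → (0, -57/5)
  seg 3: right by d8 = 76/3 → (76/3, -57/5)
  seg 4: left by d2 = 7/5 → (359/15, -57/5)
  seg 5: down by d1 = 5 → (359/15, -82/5)
  seg 6: up by d7 = 19/9 → (359/15, -643/45)
  seg 7: up by d4 = 491/15 → (359/15, 166/9)
  seg 8: up by d3 = 19/3 → (359/15, 223/9)
  seg 9: right by d2 = 7/5 → (76/3, 223/9)
  seg 10: down by d8 = 76/3 → (76/3, -5/9)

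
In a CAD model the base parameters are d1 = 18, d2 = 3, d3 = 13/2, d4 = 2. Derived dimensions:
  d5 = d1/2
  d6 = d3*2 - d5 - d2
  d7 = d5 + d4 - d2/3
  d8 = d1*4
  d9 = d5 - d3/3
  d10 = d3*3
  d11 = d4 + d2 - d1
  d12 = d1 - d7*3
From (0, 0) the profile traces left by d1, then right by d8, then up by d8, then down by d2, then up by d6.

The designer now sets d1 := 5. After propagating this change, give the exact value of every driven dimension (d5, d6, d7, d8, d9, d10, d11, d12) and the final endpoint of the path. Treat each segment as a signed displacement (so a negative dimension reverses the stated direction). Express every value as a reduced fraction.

Apply edit: d1 := 5
  d5 = d1/2 = 5/2
  d6 = d3*2 - d5 - d2 = 15/2
  d7 = d5 + d4 - d2/3 = 7/2
  d8 = d1*4 = 20
  d9 = d5 - d3/3 = 1/3
  d10 = d3*3 = 39/2
  d11 = d4 + d2 - d1 = 0
  d12 = d1 - d7*3 = -11/2
Walk from origin (0, 0):
  seg 1: left by d1 = 5 → (-5, 0)
  seg 2: right by d8 = 20 → (15, 0)
  seg 3: up by d8 = 20 → (15, 20)
  seg 4: down by d2 = 3 → (15, 17)
  seg 5: up by d6 = 15/2 → (15, 49/2)

d5 = 5/2
d6 = 15/2
d7 = 7/2
d8 = 20
d9 = 1/3
d10 = 39/2
d11 = 0
d12 = -11/2
endpoint = (15, 49/2)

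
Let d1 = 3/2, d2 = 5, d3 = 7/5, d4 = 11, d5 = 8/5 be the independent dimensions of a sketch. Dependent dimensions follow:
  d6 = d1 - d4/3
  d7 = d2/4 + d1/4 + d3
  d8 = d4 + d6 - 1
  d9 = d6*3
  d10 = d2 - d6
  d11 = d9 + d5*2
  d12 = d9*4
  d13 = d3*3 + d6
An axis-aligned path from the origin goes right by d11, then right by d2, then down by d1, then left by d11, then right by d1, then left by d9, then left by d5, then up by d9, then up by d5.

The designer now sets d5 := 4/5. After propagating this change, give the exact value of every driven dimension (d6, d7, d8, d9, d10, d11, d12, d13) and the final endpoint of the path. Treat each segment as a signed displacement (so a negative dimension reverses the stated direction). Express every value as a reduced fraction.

d6 = -13/6
d7 = 121/40
d8 = 47/6
d9 = -13/2
d10 = 43/6
d11 = -49/10
d12 = -26
d13 = 61/30
endpoint = (61/5, -36/5)

Apply edit: d5 := 4/5
  d6 = d1 - d4/3 = -13/6
  d7 = d2/4 + d1/4 + d3 = 121/40
  d8 = d4 + d6 - 1 = 47/6
  d9 = d6*3 = -13/2
  d10 = d2 - d6 = 43/6
  d11 = d9 + d5*2 = -49/10
  d12 = d9*4 = -26
  d13 = d3*3 + d6 = 61/30
Walk from origin (0, 0):
  seg 1: right by d11 = -49/10 → (-49/10, 0)
  seg 2: right by d2 = 5 → (1/10, 0)
  seg 3: down by d1 = 3/2 → (1/10, -3/2)
  seg 4: left by d11 = -49/10 → (5, -3/2)
  seg 5: right by d1 = 3/2 → (13/2, -3/2)
  seg 6: left by d9 = -13/2 → (13, -3/2)
  seg 7: left by d5 = 4/5 → (61/5, -3/2)
  seg 8: up by d9 = -13/2 → (61/5, -8)
  seg 9: up by d5 = 4/5 → (61/5, -36/5)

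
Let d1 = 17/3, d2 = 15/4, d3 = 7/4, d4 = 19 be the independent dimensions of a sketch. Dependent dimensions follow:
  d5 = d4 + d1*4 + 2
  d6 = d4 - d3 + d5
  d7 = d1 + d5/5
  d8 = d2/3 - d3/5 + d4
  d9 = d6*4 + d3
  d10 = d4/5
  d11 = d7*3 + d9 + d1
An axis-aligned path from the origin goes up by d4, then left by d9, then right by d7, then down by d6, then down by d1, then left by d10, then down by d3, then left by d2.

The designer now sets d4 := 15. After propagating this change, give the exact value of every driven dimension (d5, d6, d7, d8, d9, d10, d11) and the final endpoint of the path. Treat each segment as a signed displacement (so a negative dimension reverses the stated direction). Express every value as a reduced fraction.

d5 = 119/3
d6 = 635/12
d7 = 68/5
d8 = 159/10
d9 = 2561/12
d10 = 3
d11 = 15593/60
endpoint = (-6197/30, -136/3)

Apply edit: d4 := 15
  d5 = d4 + d1*4 + 2 = 119/3
  d6 = d4 - d3 + d5 = 635/12
  d7 = d1 + d5/5 = 68/5
  d8 = d2/3 - d3/5 + d4 = 159/10
  d9 = d6*4 + d3 = 2561/12
  d10 = d4/5 = 3
  d11 = d7*3 + d9 + d1 = 15593/60
Walk from origin (0, 0):
  seg 1: up by d4 = 15 → (0, 15)
  seg 2: left by d9 = 2561/12 → (-2561/12, 15)
  seg 3: right by d7 = 68/5 → (-11989/60, 15)
  seg 4: down by d6 = 635/12 → (-11989/60, -455/12)
  seg 5: down by d1 = 17/3 → (-11989/60, -523/12)
  seg 6: left by d10 = 3 → (-12169/60, -523/12)
  seg 7: down by d3 = 7/4 → (-12169/60, -136/3)
  seg 8: left by d2 = 15/4 → (-6197/30, -136/3)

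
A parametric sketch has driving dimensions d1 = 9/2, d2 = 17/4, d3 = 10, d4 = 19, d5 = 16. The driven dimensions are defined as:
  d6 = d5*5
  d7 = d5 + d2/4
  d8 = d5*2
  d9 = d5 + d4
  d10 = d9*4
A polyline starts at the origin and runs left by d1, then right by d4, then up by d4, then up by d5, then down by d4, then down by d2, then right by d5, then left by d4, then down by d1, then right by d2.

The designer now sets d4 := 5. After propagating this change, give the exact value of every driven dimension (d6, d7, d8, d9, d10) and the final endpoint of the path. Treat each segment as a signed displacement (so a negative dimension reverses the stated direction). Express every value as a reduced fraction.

Apply edit: d4 := 5
  d6 = d5*5 = 80
  d7 = d5 + d2/4 = 273/16
  d8 = d5*2 = 32
  d9 = d5 + d4 = 21
  d10 = d9*4 = 84
Walk from origin (0, 0):
  seg 1: left by d1 = 9/2 → (-9/2, 0)
  seg 2: right by d4 = 5 → (1/2, 0)
  seg 3: up by d4 = 5 → (1/2, 5)
  seg 4: up by d5 = 16 → (1/2, 21)
  seg 5: down by d4 = 5 → (1/2, 16)
  seg 6: down by d2 = 17/4 → (1/2, 47/4)
  seg 7: right by d5 = 16 → (33/2, 47/4)
  seg 8: left by d4 = 5 → (23/2, 47/4)
  seg 9: down by d1 = 9/2 → (23/2, 29/4)
  seg 10: right by d2 = 17/4 → (63/4, 29/4)

d6 = 80
d7 = 273/16
d8 = 32
d9 = 21
d10 = 84
endpoint = (63/4, 29/4)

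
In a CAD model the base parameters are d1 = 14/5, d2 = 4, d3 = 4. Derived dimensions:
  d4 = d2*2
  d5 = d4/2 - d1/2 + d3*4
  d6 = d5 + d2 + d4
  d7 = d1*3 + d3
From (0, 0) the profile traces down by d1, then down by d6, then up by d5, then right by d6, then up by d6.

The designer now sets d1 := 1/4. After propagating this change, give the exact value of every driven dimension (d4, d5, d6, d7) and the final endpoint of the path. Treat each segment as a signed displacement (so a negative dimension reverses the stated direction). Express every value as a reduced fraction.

Apply edit: d1 := 1/4
  d4 = d2*2 = 8
  d5 = d4/2 - d1/2 + d3*4 = 159/8
  d6 = d5 + d2 + d4 = 255/8
  d7 = d1*3 + d3 = 19/4
Walk from origin (0, 0):
  seg 1: down by d1 = 1/4 → (0, -1/4)
  seg 2: down by d6 = 255/8 → (0, -257/8)
  seg 3: up by d5 = 159/8 → (0, -49/4)
  seg 4: right by d6 = 255/8 → (255/8, -49/4)
  seg 5: up by d6 = 255/8 → (255/8, 157/8)

d4 = 8
d5 = 159/8
d6 = 255/8
d7 = 19/4
endpoint = (255/8, 157/8)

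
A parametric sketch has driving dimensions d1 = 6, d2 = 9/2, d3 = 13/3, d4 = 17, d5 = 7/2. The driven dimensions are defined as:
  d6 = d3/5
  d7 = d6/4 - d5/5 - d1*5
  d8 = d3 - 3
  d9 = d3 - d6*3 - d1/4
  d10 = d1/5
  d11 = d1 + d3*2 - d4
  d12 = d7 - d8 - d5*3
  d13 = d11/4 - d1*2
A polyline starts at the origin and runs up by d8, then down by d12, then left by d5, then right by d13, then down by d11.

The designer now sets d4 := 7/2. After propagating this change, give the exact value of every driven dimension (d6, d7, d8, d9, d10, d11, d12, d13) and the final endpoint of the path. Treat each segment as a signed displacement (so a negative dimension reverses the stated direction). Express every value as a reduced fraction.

d6 = 13/15
d7 = -1829/60
d8 = 4/3
d9 = 7/30
d10 = 6/5
d11 = 67/6
d12 = -2539/60
d13 = -221/24
endpoint = (-305/24, 1949/60)

Apply edit: d4 := 7/2
  d6 = d3/5 = 13/15
  d7 = d6/4 - d5/5 - d1*5 = -1829/60
  d8 = d3 - 3 = 4/3
  d9 = d3 - d6*3 - d1/4 = 7/30
  d10 = d1/5 = 6/5
  d11 = d1 + d3*2 - d4 = 67/6
  d12 = d7 - d8 - d5*3 = -2539/60
  d13 = d11/4 - d1*2 = -221/24
Walk from origin (0, 0):
  seg 1: up by d8 = 4/3 → (0, 4/3)
  seg 2: down by d12 = -2539/60 → (0, 873/20)
  seg 3: left by d5 = 7/2 → (-7/2, 873/20)
  seg 4: right by d13 = -221/24 → (-305/24, 873/20)
  seg 5: down by d11 = 67/6 → (-305/24, 1949/60)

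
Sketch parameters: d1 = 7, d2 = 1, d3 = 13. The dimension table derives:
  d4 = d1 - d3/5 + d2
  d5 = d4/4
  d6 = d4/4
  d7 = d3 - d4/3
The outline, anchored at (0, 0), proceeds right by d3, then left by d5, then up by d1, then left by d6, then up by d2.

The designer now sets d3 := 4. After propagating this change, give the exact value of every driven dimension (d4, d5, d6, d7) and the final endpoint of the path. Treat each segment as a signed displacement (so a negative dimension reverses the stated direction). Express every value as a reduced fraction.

Apply edit: d3 := 4
  d4 = d1 - d3/5 + d2 = 36/5
  d5 = d4/4 = 9/5
  d6 = d4/4 = 9/5
  d7 = d3 - d4/3 = 8/5
Walk from origin (0, 0):
  seg 1: right by d3 = 4 → (4, 0)
  seg 2: left by d5 = 9/5 → (11/5, 0)
  seg 3: up by d1 = 7 → (11/5, 7)
  seg 4: left by d6 = 9/5 → (2/5, 7)
  seg 5: up by d2 = 1 → (2/5, 8)

d4 = 36/5
d5 = 9/5
d6 = 9/5
d7 = 8/5
endpoint = (2/5, 8)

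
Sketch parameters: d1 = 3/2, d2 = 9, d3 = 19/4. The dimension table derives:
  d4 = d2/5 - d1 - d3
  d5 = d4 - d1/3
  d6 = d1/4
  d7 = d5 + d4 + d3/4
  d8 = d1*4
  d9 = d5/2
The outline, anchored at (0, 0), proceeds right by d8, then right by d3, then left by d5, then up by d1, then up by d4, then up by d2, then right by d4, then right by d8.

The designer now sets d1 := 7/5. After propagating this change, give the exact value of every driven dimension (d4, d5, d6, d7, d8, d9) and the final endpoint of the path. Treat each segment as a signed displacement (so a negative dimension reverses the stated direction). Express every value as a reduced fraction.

Apply edit: d1 := 7/5
  d4 = d2/5 - d1 - d3 = -87/20
  d5 = d4 - d1/3 = -289/60
  d6 = d1/4 = 7/20
  d7 = d5 + d4 + d3/4 = -383/48
  d8 = d1*4 = 28/5
  d9 = d5/2 = -289/120
Walk from origin (0, 0):
  seg 1: right by d8 = 28/5 → (28/5, 0)
  seg 2: right by d3 = 19/4 → (207/20, 0)
  seg 3: left by d5 = -289/60 → (91/6, 0)
  seg 4: up by d1 = 7/5 → (91/6, 7/5)
  seg 5: up by d4 = -87/20 → (91/6, -59/20)
  seg 6: up by d2 = 9 → (91/6, 121/20)
  seg 7: right by d4 = -87/20 → (649/60, 121/20)
  seg 8: right by d8 = 28/5 → (197/12, 121/20)

d4 = -87/20
d5 = -289/60
d6 = 7/20
d7 = -383/48
d8 = 28/5
d9 = -289/120
endpoint = (197/12, 121/20)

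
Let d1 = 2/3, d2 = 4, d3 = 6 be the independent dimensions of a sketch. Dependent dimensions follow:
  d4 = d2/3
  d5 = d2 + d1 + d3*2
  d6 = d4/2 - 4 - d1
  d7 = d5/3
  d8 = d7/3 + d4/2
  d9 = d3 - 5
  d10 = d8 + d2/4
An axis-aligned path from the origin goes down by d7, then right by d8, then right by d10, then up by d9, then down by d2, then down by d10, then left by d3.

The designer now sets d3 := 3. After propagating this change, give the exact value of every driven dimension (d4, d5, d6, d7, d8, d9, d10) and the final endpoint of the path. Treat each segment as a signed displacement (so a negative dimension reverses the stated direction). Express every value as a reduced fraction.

Apply edit: d3 := 3
  d4 = d2/3 = 4/3
  d5 = d2 + d1 + d3*2 = 32/3
  d6 = d4/2 - 4 - d1 = -4
  d7 = d5/3 = 32/9
  d8 = d7/3 + d4/2 = 50/27
  d9 = d3 - 5 = -2
  d10 = d8 + d2/4 = 77/27
Walk from origin (0, 0):
  seg 1: down by d7 = 32/9 → (0, -32/9)
  seg 2: right by d8 = 50/27 → (50/27, -32/9)
  seg 3: right by d10 = 77/27 → (127/27, -32/9)
  seg 4: up by d9 = -2 → (127/27, -50/9)
  seg 5: down by d2 = 4 → (127/27, -86/9)
  seg 6: down by d10 = 77/27 → (127/27, -335/27)
  seg 7: left by d3 = 3 → (46/27, -335/27)

d4 = 4/3
d5 = 32/3
d6 = -4
d7 = 32/9
d8 = 50/27
d9 = -2
d10 = 77/27
endpoint = (46/27, -335/27)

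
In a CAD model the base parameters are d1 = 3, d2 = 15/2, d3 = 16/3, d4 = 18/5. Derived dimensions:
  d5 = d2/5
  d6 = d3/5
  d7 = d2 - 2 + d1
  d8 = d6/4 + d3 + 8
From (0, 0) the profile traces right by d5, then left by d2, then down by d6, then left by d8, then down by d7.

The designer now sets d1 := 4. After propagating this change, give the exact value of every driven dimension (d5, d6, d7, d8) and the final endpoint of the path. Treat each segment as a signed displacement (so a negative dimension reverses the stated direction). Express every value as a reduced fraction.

Apply edit: d1 := 4
  d5 = d2/5 = 3/2
  d6 = d3/5 = 16/15
  d7 = d2 - 2 + d1 = 19/2
  d8 = d6/4 + d3 + 8 = 68/5
Walk from origin (0, 0):
  seg 1: right by d5 = 3/2 → (3/2, 0)
  seg 2: left by d2 = 15/2 → (-6, 0)
  seg 3: down by d6 = 16/15 → (-6, -16/15)
  seg 4: left by d8 = 68/5 → (-98/5, -16/15)
  seg 5: down by d7 = 19/2 → (-98/5, -317/30)

d5 = 3/2
d6 = 16/15
d7 = 19/2
d8 = 68/5
endpoint = (-98/5, -317/30)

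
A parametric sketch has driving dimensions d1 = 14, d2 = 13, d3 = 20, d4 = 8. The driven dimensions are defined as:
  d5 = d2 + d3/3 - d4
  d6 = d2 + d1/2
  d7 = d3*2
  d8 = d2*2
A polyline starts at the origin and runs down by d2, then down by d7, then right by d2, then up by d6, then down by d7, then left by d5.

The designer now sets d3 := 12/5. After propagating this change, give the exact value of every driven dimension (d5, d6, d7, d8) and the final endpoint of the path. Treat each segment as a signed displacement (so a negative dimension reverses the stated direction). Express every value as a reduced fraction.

Apply edit: d3 := 12/5
  d5 = d2 + d3/3 - d4 = 29/5
  d6 = d2 + d1/2 = 20
  d7 = d3*2 = 24/5
  d8 = d2*2 = 26
Walk from origin (0, 0):
  seg 1: down by d2 = 13 → (0, -13)
  seg 2: down by d7 = 24/5 → (0, -89/5)
  seg 3: right by d2 = 13 → (13, -89/5)
  seg 4: up by d6 = 20 → (13, 11/5)
  seg 5: down by d7 = 24/5 → (13, -13/5)
  seg 6: left by d5 = 29/5 → (36/5, -13/5)

d5 = 29/5
d6 = 20
d7 = 24/5
d8 = 26
endpoint = (36/5, -13/5)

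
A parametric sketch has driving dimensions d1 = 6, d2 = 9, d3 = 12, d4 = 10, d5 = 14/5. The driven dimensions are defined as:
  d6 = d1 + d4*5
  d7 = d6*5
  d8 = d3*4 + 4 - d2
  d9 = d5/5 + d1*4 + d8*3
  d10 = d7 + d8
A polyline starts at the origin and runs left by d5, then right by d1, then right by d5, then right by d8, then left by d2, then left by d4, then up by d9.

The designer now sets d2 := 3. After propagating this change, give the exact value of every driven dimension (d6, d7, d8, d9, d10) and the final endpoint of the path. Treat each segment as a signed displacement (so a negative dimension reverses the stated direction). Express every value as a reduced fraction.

Apply edit: d2 := 3
  d6 = d1 + d4*5 = 56
  d7 = d6*5 = 280
  d8 = d3*4 + 4 - d2 = 49
  d9 = d5/5 + d1*4 + d8*3 = 4289/25
  d10 = d7 + d8 = 329
Walk from origin (0, 0):
  seg 1: left by d5 = 14/5 → (-14/5, 0)
  seg 2: right by d1 = 6 → (16/5, 0)
  seg 3: right by d5 = 14/5 → (6, 0)
  seg 4: right by d8 = 49 → (55, 0)
  seg 5: left by d2 = 3 → (52, 0)
  seg 6: left by d4 = 10 → (42, 0)
  seg 7: up by d9 = 4289/25 → (42, 4289/25)

d6 = 56
d7 = 280
d8 = 49
d9 = 4289/25
d10 = 329
endpoint = (42, 4289/25)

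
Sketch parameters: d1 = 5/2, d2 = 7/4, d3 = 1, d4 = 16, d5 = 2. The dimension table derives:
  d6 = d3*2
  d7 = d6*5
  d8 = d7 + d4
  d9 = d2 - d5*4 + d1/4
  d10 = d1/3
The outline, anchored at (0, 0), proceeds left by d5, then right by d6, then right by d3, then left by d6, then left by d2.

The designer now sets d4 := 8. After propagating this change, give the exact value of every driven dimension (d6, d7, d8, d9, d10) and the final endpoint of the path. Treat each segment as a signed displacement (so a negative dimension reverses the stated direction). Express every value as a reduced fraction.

d6 = 2
d7 = 10
d8 = 18
d9 = -45/8
d10 = 5/6
endpoint = (-11/4, 0)

Apply edit: d4 := 8
  d6 = d3*2 = 2
  d7 = d6*5 = 10
  d8 = d7 + d4 = 18
  d9 = d2 - d5*4 + d1/4 = -45/8
  d10 = d1/3 = 5/6
Walk from origin (0, 0):
  seg 1: left by d5 = 2 → (-2, 0)
  seg 2: right by d6 = 2 → (0, 0)
  seg 3: right by d3 = 1 → (1, 0)
  seg 4: left by d6 = 2 → (-1, 0)
  seg 5: left by d2 = 7/4 → (-11/4, 0)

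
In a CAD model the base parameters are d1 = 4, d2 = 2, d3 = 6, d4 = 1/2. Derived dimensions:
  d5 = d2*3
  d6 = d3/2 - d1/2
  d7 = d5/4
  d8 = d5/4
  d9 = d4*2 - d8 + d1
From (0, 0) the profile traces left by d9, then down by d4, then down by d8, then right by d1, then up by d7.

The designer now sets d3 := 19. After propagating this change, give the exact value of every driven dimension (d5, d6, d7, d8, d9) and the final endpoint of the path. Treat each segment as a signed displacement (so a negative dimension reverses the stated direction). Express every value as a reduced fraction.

Apply edit: d3 := 19
  d5 = d2*3 = 6
  d6 = d3/2 - d1/2 = 15/2
  d7 = d5/4 = 3/2
  d8 = d5/4 = 3/2
  d9 = d4*2 - d8 + d1 = 7/2
Walk from origin (0, 0):
  seg 1: left by d9 = 7/2 → (-7/2, 0)
  seg 2: down by d4 = 1/2 → (-7/2, -1/2)
  seg 3: down by d8 = 3/2 → (-7/2, -2)
  seg 4: right by d1 = 4 → (1/2, -2)
  seg 5: up by d7 = 3/2 → (1/2, -1/2)

d5 = 6
d6 = 15/2
d7 = 3/2
d8 = 3/2
d9 = 7/2
endpoint = (1/2, -1/2)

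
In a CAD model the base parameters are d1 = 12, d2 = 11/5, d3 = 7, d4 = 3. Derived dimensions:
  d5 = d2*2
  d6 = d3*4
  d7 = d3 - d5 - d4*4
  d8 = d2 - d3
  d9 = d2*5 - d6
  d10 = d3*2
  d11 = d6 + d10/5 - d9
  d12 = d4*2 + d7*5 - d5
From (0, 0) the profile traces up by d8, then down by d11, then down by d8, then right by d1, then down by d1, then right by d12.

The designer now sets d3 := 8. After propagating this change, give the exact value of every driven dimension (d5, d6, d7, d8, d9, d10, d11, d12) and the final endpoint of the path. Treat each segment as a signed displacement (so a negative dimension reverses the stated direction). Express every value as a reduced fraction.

d5 = 22/5
d6 = 32
d7 = -42/5
d8 = -29/5
d9 = -21
d10 = 16
d11 = 281/5
d12 = -202/5
endpoint = (-142/5, -341/5)

Apply edit: d3 := 8
  d5 = d2*2 = 22/5
  d6 = d3*4 = 32
  d7 = d3 - d5 - d4*4 = -42/5
  d8 = d2 - d3 = -29/5
  d9 = d2*5 - d6 = -21
  d10 = d3*2 = 16
  d11 = d6 + d10/5 - d9 = 281/5
  d12 = d4*2 + d7*5 - d5 = -202/5
Walk from origin (0, 0):
  seg 1: up by d8 = -29/5 → (0, -29/5)
  seg 2: down by d11 = 281/5 → (0, -62)
  seg 3: down by d8 = -29/5 → (0, -281/5)
  seg 4: right by d1 = 12 → (12, -281/5)
  seg 5: down by d1 = 12 → (12, -341/5)
  seg 6: right by d12 = -202/5 → (-142/5, -341/5)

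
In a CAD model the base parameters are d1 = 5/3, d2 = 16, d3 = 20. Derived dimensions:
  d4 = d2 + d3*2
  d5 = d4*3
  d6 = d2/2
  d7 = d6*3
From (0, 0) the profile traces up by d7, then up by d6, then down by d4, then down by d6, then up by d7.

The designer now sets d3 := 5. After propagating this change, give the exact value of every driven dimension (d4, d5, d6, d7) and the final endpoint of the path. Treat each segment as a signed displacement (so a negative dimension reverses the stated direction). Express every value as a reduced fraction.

Apply edit: d3 := 5
  d4 = d2 + d3*2 = 26
  d5 = d4*3 = 78
  d6 = d2/2 = 8
  d7 = d6*3 = 24
Walk from origin (0, 0):
  seg 1: up by d7 = 24 → (0, 24)
  seg 2: up by d6 = 8 → (0, 32)
  seg 3: down by d4 = 26 → (0, 6)
  seg 4: down by d6 = 8 → (0, -2)
  seg 5: up by d7 = 24 → (0, 22)

d4 = 26
d5 = 78
d6 = 8
d7 = 24
endpoint = (0, 22)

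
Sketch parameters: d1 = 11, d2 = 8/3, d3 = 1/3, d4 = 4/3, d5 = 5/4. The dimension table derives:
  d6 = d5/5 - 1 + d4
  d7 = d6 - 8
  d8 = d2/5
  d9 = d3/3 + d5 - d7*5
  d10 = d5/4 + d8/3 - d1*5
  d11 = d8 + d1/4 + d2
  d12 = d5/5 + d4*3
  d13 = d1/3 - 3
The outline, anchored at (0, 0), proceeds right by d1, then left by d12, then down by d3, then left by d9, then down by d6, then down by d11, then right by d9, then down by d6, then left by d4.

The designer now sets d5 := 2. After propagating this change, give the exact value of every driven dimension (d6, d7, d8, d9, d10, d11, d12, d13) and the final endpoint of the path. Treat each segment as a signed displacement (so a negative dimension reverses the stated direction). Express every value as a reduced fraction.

d6 = 11/15
d7 = -109/15
d8 = 8/15
d9 = 346/9
d10 = -4889/90
d11 = 119/20
d12 = 22/5
d13 = 2/3
endpoint = (79/15, -31/4)

Apply edit: d5 := 2
  d6 = d5/5 - 1 + d4 = 11/15
  d7 = d6 - 8 = -109/15
  d8 = d2/5 = 8/15
  d9 = d3/3 + d5 - d7*5 = 346/9
  d10 = d5/4 + d8/3 - d1*5 = -4889/90
  d11 = d8 + d1/4 + d2 = 119/20
  d12 = d5/5 + d4*3 = 22/5
  d13 = d1/3 - 3 = 2/3
Walk from origin (0, 0):
  seg 1: right by d1 = 11 → (11, 0)
  seg 2: left by d12 = 22/5 → (33/5, 0)
  seg 3: down by d3 = 1/3 → (33/5, -1/3)
  seg 4: left by d9 = 346/9 → (-1433/45, -1/3)
  seg 5: down by d6 = 11/15 → (-1433/45, -16/15)
  seg 6: down by d11 = 119/20 → (-1433/45, -421/60)
  seg 7: right by d9 = 346/9 → (33/5, -421/60)
  seg 8: down by d6 = 11/15 → (33/5, -31/4)
  seg 9: left by d4 = 4/3 → (79/15, -31/4)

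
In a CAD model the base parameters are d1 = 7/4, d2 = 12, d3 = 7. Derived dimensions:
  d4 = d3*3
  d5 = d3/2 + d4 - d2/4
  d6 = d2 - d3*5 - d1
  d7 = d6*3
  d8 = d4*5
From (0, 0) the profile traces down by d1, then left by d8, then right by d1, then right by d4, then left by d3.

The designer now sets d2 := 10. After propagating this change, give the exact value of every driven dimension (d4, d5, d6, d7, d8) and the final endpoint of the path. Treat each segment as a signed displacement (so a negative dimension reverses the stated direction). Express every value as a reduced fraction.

d4 = 21
d5 = 22
d6 = -107/4
d7 = -321/4
d8 = 105
endpoint = (-357/4, -7/4)

Apply edit: d2 := 10
  d4 = d3*3 = 21
  d5 = d3/2 + d4 - d2/4 = 22
  d6 = d2 - d3*5 - d1 = -107/4
  d7 = d6*3 = -321/4
  d8 = d4*5 = 105
Walk from origin (0, 0):
  seg 1: down by d1 = 7/4 → (0, -7/4)
  seg 2: left by d8 = 105 → (-105, -7/4)
  seg 3: right by d1 = 7/4 → (-413/4, -7/4)
  seg 4: right by d4 = 21 → (-329/4, -7/4)
  seg 5: left by d3 = 7 → (-357/4, -7/4)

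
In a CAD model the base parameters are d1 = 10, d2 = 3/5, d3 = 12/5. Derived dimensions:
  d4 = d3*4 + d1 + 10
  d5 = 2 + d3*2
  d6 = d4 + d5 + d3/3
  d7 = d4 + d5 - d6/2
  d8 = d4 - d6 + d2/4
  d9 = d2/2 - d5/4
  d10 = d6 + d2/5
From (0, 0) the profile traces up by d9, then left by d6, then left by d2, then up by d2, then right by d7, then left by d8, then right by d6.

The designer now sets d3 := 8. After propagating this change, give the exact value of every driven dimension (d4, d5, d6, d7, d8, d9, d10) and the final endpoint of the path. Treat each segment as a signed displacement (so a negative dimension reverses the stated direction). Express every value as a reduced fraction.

Apply edit: d3 := 8
  d4 = d3*4 + d1 + 10 = 52
  d5 = 2 + d3*2 = 18
  d6 = d4 + d5 + d3/3 = 218/3
  d7 = d4 + d5 - d6/2 = 101/3
  d8 = d4 - d6 + d2/4 = -1231/60
  d9 = d2/2 - d5/4 = -21/5
  d10 = d6 + d2/5 = 5459/75
Walk from origin (0, 0):
  seg 1: up by d9 = -21/5 → (0, -21/5)
  seg 2: left by d6 = 218/3 → (-218/3, -21/5)
  seg 3: left by d2 = 3/5 → (-1099/15, -21/5)
  seg 4: up by d2 = 3/5 → (-1099/15, -18/5)
  seg 5: right by d7 = 101/3 → (-198/5, -18/5)
  seg 6: left by d8 = -1231/60 → (-229/12, -18/5)
  seg 7: right by d6 = 218/3 → (643/12, -18/5)

d4 = 52
d5 = 18
d6 = 218/3
d7 = 101/3
d8 = -1231/60
d9 = -21/5
d10 = 5459/75
endpoint = (643/12, -18/5)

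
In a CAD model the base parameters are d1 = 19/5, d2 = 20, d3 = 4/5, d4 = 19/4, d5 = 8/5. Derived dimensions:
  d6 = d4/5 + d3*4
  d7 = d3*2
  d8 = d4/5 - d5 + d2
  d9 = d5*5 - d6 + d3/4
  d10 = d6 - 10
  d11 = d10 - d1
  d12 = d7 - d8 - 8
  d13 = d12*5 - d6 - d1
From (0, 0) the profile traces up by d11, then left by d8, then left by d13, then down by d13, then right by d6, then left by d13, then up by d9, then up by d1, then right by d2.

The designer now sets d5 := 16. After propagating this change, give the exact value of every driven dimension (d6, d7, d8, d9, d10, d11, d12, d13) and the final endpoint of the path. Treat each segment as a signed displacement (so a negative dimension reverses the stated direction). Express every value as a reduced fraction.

d6 = 83/20
d7 = 8/5
d8 = 99/20
d9 = 1521/20
d10 = -117/20
d11 = -193/20
d12 = -227/20
d13 = -647/10
endpoint = (743/5, 1349/10)

Apply edit: d5 := 16
  d6 = d4/5 + d3*4 = 83/20
  d7 = d3*2 = 8/5
  d8 = d4/5 - d5 + d2 = 99/20
  d9 = d5*5 - d6 + d3/4 = 1521/20
  d10 = d6 - 10 = -117/20
  d11 = d10 - d1 = -193/20
  d12 = d7 - d8 - 8 = -227/20
  d13 = d12*5 - d6 - d1 = -647/10
Walk from origin (0, 0):
  seg 1: up by d11 = -193/20 → (0, -193/20)
  seg 2: left by d8 = 99/20 → (-99/20, -193/20)
  seg 3: left by d13 = -647/10 → (239/4, -193/20)
  seg 4: down by d13 = -647/10 → (239/4, 1101/20)
  seg 5: right by d6 = 83/20 → (639/10, 1101/20)
  seg 6: left by d13 = -647/10 → (643/5, 1101/20)
  seg 7: up by d9 = 1521/20 → (643/5, 1311/10)
  seg 8: up by d1 = 19/5 → (643/5, 1349/10)
  seg 9: right by d2 = 20 → (743/5, 1349/10)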